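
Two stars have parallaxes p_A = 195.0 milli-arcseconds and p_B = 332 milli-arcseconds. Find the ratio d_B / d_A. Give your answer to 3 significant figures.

Since d = 1/p, d_B/d_A = p_A/p_B.
= 195.0 / 332 = 0.58735.

0.587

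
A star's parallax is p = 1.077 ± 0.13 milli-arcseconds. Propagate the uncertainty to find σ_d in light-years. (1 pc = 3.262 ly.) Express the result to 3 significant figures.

d = 1/p, so σ_d = σ_p / p².
σ_d = 0.000130 / (0.001077)² = 0.000130 / 0.0000011599 = 112.08 pc = 112.08 × 3.262 ly = 365.6 ly.

366 ly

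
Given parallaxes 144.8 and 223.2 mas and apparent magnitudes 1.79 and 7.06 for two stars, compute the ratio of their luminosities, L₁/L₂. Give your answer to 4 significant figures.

L₁/L₂ = 304.7

d₁ = 1/p₁ = 1/0.1448″ = 6.9061 pc; d₂ = 1/p₂ = 1/0.2232″ = 4.4803 pc.
M₁ = m₁ − 5 log₁₀ d₁ + 5 = 1.79 − 4.1962 + 5 = 2.5938.
M₂ = 7.06 − 3.2565 + 5 = 8.8035.
L₁/L₂ = 10^(0.4(M₂ − M₁)) = 10^(0.4 × 6.2097) = 10^2.48388 = 304.71.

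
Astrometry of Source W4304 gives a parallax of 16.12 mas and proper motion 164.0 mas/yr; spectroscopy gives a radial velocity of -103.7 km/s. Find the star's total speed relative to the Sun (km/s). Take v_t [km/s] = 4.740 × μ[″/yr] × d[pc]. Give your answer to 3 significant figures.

d = 1/p = 1/0.01612″ = 62.035 pc.
μ = 164.0 mas/yr = 0.1640 ″/yr.
v_t = 4.740 μ d = 4.740 × 0.1640 × 62.035 = 48.224 km/s.
v = √(v_r² + v_t²) = √((-103.7)² + 48.224²) = √13079.2 = 114.36 km/s.

114 km/s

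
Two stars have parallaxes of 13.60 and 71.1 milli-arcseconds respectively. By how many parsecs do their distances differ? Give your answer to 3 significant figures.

d_A = 1/0.01360″ = 73.529 pc; d_B = 1/0.07110″ = 14.065 pc.
|d_B − d_A| = |14.065 − 73.529| = 59.464 pc.

59.5 pc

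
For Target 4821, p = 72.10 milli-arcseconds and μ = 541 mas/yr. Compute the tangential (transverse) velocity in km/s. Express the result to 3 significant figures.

35.6 km/s

d = 1/p = 1/0.07210″ = 13.87 pc.
μ = 541 mas/yr = 0.541 ″/yr.
v_t = 4.74 × μ × d = 4.74 × 0.541 × 13.87 = 35.567 km/s.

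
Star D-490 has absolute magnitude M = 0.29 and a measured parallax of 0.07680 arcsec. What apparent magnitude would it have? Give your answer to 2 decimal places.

d = 1/p = 1/0.07680″ = 13.021 pc.
m − M = 5 log₁₀ d − 5 = 5 log₁₀(13.021) − 5 = 5.5732 − 5 = 0.5732.
m = M + (m − M) = 0.29 + 0.5732 = 0.86.

m = 0.86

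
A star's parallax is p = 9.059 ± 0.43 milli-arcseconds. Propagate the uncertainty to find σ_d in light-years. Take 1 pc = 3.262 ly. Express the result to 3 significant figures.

d = 1/p, so σ_d = σ_p / p².
σ_d = 0.000430 / (0.009059)² = 0.000430 / 0.000082065 = 5.2397 pc = 5.2397 × 3.262 ly = 17.092 ly.

17.1 ly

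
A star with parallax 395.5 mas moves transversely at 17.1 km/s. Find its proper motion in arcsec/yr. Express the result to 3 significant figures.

d = 1/p = 1/0.3955″ = 2.5284 pc.
μ = v_t / (4.74 d) = 17.1 / (4.74 × 2.5284) = 17.1 / 11.985 = 1.4268 ″/yr.

1.43 arcsec/yr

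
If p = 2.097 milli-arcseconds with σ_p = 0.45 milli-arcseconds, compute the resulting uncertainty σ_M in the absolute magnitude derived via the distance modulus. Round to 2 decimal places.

σ_M = 0.47 mag

M = m − 5 log₁₀ d + 5 = m + 5 log₁₀ p + 5, so ∂M/∂p = 5/(p ln 10).
σ_M = (5/ln 10) · (σ_p/p) = 2.1715 × 0.45/2.097 = 2.1715 × 0.21459 = 0.46598.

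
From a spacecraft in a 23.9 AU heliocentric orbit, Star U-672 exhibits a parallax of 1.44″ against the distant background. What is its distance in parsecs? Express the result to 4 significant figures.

With baseline B (in AU) and parallax p (in arcsec), d = B/p parsecs.
d = 23.9 / 1.44 = 16.597 pc.

16.60 pc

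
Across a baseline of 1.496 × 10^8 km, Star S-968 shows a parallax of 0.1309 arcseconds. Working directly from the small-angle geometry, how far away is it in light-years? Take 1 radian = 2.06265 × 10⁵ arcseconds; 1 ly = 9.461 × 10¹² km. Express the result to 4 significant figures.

θ = 0.1309″ = 0.1309/206265 = 6.3462 × 10^-7 rad.
d = B/θ = (1.496 × 10^8) / (6.3462 × 10^-7) = 2.3573 × 10^14 km = (2.3573 × 10^14) / (9.461 × 10^12) ly = 24.916 ly.

24.92 ly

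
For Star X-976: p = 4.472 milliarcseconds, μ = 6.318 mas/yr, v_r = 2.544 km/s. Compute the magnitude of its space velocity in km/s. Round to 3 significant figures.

d = 1/p = 1/0.004472″ = 223.61 pc.
μ = 6.318 mas/yr = 0.006318 ″/yr.
v_t = 4.740 μ d = 4.740 × 0.006318 × 223.61 = 6.6965 km/s.
v = √(v_r² + v_t²) = √(2.544² + 6.6965²) = √51.315 = 7.1634 km/s.

7.16 km/s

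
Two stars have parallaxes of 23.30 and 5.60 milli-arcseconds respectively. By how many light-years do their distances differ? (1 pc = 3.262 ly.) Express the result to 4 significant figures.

442.5 ly

d_A = 1/0.02330″ = 42.918 pc; d_B = 1/0.005600″ = 178.57 pc.
|d_B − d_A| = |178.57 − 42.918| = 135.65 pc = 135.65 × 3.262 ly = 442.49 ly.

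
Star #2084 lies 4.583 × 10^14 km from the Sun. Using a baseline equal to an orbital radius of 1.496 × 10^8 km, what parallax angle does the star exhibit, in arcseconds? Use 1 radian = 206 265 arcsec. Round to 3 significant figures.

0.0673 arcsec

θ ≈ B/d = (1.496 × 10^8) / (4.583 × 10^14) = 3.2642 × 10^-7 rad.
In arcseconds: 3.2642 × 10^-7 × 206265 = 0.067329″.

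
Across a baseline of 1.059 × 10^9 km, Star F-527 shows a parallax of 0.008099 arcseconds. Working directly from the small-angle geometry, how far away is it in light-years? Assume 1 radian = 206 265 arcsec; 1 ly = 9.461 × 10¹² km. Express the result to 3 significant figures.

2850 ly

θ = 0.008099″ = 0.008099/206265 = 3.9265 × 10^-8 rad.
d = B/θ = (1.059 × 10^9) / (3.9265 × 10^-8) = 2.6971 × 10^16 km = (2.6971 × 10^16) / (9.461 × 10^12) ly = 2850.8 ly.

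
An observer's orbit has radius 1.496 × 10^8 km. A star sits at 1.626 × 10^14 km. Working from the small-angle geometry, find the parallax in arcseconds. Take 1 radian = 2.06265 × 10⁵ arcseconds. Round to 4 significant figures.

0.1898 arcsec

θ ≈ B/d = (1.496 × 10^8) / (1.626 × 10^14) = 9.2005 × 10^-7 rad.
In arcseconds: 9.2005 × 10^-7 × 206265 = 0.18977″.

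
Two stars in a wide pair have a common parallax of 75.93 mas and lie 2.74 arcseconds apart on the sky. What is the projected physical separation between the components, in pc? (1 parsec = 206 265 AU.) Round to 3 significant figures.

d = 1/p = 1/0.07593″ = 13.17 pc.
At distance d (pc), an angle of θ arcsec spans θ·d AU: s = 2.74 × 13.17 = 36.086 AU.
= 36.086 / 206265 = 0.00017495 pc.

0.000175 pc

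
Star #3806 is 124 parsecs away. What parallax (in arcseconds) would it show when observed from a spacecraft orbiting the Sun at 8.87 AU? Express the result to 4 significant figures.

0.07153 arcsec

p (arcsec) = B (AU) / d (pc).
p = 8.87 / 124 = 0.071532 arcsec.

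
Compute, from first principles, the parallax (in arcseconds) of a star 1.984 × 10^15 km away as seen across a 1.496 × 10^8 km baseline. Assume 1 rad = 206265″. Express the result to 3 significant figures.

0.0156 arcsec

θ ≈ B/d = (1.496 × 10^8) / (1.984 × 10^15) = 7.5403 × 10^-8 rad.
In arcseconds: 7.5403 × 10^-8 × 206265 = 0.015553″.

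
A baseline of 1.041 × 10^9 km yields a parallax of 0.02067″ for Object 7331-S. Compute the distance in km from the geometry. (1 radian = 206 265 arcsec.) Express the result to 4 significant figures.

1.039 × 10^16 km

θ = 0.02067″ = 0.02067/206265 = 1.0021 × 10^-7 rad.
d = B/θ = (1.041 × 10^9) / (1.0021 × 10^-7) = 1.0388 × 10^16 km.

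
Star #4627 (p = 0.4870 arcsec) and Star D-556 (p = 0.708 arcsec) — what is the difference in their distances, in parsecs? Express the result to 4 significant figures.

0.6410 pc

d_A = 1/0.4870″ = 2.0534 pc; d_B = 1/0.7080″ = 1.4124 pc.
|d_B − d_A| = |1.4124 − 2.0534| = 0.641 pc.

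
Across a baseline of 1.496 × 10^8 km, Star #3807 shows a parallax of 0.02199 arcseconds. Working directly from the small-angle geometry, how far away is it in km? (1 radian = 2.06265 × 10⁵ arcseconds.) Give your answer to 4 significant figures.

θ = 0.02199″ = 0.02199/206265 = 1.0661 × 10^-7 rad.
d = B/θ = (1.496 × 10^8) / (1.0661 × 10^-7) = 1.4032 × 10^15 km.

1.403 × 10^15 km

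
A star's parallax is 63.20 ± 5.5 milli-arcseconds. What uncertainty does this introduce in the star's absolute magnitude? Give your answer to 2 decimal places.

M = m − 5 log₁₀ d + 5 = m + 5 log₁₀ p + 5, so ∂M/∂p = 5/(p ln 10).
σ_M = (5/ln 10) · (σ_p/p) = 2.1715 × 5.5/63.20 = 2.1715 × 0.087025 = 0.18897.

σ_M = 0.19 mag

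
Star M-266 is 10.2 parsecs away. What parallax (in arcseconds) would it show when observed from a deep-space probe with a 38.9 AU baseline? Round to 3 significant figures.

p (arcsec) = B (AU) / d (pc).
p = 38.9 / 10.2 = 3.8137 arcsec.

3.81 arcsec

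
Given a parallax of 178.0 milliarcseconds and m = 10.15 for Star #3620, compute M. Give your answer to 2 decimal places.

M = 11.40

d = 1/p = 1/0.1780″ = 5.618 pc.
m − M = 5 log₁₀(5.618) − 5 = 3.7479 − 5 = -1.2521.
M = m − (m − M) = 10.15 − (-1.2521) = 11.40.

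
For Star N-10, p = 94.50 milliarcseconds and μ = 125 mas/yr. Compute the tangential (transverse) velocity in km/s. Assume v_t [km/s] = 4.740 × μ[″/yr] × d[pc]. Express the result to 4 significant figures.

6.270 km/s

d = 1/p = 1/0.09450″ = 10.582 pc.
μ = 125 mas/yr = 0.125 ″/yr.
v_t = 4.74 × μ × d = 4.74 × 0.125 × 10.582 = 6.2698 km/s.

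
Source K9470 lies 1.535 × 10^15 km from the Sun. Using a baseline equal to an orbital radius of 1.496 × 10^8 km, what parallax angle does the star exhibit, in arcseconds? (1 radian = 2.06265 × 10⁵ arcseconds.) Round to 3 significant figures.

θ ≈ B/d = (1.496 × 10^8) / (1.535 × 10^15) = 9.7459 × 10^-8 rad.
In arcseconds: 9.7459 × 10^-8 × 206265 = 0.020102″.

0.0201 arcsec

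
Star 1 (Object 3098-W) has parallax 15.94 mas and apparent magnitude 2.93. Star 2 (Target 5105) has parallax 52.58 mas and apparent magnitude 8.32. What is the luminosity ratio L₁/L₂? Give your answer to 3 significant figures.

d₁ = 1/p₁ = 1/0.01594″ = 62.735 pc; d₂ = 1/p₂ = 1/0.05258″ = 19.019 pc.
M₁ = m₁ − 5 log₁₀ d₁ + 5 = 2.93 − 8.9875 + 5 = -1.0575.
M₂ = 8.32 − 6.3959 + 5 = 6.9241.
L₁/L₂ = 10^(0.4(M₂ − M₁)) = 10^(0.4 × 7.9816) = 10^3.19264 = 1558.3.

L₁/L₂ = 1560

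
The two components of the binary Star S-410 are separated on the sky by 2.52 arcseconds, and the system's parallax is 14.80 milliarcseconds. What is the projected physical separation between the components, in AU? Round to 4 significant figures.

d = 1/p = 1/0.01480″ = 67.568 pc.
At distance d (pc), an angle of θ arcsec spans θ·d AU: s = 2.52 × 67.568 = 170.27 AU.

170.3 AU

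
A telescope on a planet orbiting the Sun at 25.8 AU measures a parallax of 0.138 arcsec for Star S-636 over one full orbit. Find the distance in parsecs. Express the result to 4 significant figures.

187.0 pc

With baseline B (in AU) and parallax p (in arcsec), d = B/p parsecs.
d = 25.8 / 0.138 = 186.96 pc.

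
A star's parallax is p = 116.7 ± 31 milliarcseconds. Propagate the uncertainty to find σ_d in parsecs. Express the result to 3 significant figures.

2.28 pc

d = 1/p, so σ_d = σ_p / p².
σ_d = 0.0310 / (0.1167)² = 0.0310 / 0.013619 = 2.2762 pc.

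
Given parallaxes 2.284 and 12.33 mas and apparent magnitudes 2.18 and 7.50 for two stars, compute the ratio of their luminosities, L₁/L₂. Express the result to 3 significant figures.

d₁ = 1/p₁ = 1/0.002284″ = 437.83 pc; d₂ = 1/p₂ = 1/0.01233″ = 81.103 pc.
M₁ = m₁ − 5 log₁₀ d₁ + 5 = 2.18 − 13.2065 + 5 = -6.0265.
M₂ = 7.50 − 9.5452 + 5 = 2.9548.
L₁/L₂ = 10^(0.4(M₂ − M₁)) = 10^(0.4 × 8.9813) = 10^3.59252 = 3913.1.

L₁/L₂ = 3910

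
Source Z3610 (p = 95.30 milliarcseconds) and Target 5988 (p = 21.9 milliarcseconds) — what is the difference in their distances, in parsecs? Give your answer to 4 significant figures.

35.17 pc

d_A = 1/0.09530″ = 10.493 pc; d_B = 1/0.02190″ = 45.662 pc.
|d_B − d_A| = |45.662 − 10.493| = 35.169 pc.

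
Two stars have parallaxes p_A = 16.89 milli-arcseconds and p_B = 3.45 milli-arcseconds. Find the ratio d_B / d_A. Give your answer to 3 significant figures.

Since d = 1/p, d_B/d_A = p_A/p_B.
= 16.89 / 3.45 = 4.8957.

4.90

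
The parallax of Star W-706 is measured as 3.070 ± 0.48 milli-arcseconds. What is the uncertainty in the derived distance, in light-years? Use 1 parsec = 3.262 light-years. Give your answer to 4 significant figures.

d = 1/p, so σ_d = σ_p / p².
σ_d = 0.000480 / (0.003070)² = 0.000480 / 0.0000094249 = 50.929 pc = 50.929 × 3.262 ly = 166.13 ly.

166.1 ly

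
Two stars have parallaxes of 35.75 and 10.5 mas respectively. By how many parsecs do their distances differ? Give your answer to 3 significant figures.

d_A = 1/0.03575″ = 27.972 pc; d_B = 1/0.01050″ = 95.238 pc.
|d_B − d_A| = |95.238 − 27.972| = 67.266 pc.

67.3 pc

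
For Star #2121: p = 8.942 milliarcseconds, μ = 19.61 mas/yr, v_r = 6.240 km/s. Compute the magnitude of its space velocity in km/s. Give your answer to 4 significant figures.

12.12 km/s

d = 1/p = 1/0.008942″ = 111.83 pc.
μ = 19.61 mas/yr = 0.01961 ″/yr.
v_t = 4.740 μ d = 4.740 × 0.01961 × 111.83 = 10.395 km/s.
v = √(v_r² + v_t²) = √(6.240² + 10.395²) = √146.994 = 12.124 km/s.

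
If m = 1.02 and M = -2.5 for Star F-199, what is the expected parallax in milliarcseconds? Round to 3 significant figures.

19.8 mas

m − M = 1.02 − (-2.5) = 3.52.
d = 10^((m−M)/5 + 1) = 10^1.704 = 50.582 pc.
p = 1/d = 1/50.582 = 0.01977 arcsec = 19.77 mas.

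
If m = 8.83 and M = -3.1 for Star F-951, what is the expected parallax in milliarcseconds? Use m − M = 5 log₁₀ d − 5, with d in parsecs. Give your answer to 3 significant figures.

0.411 mas

m − M = 8.83 − (-3.1) = 11.93.
d = 10^((m−M)/5 + 1) = 10^3.386 = 2432.2 pc.
p = 1/d = 1/2432.2 = 0.00041115 arcsec = 0.41115 mas.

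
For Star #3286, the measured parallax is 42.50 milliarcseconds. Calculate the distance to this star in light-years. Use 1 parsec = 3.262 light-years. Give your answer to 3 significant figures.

p = 42.50 milliarcseconds = 0.04250 arcsec.
d = 1/p = 1/0.04250 = 23.529 pc.
In light-years: 23.529 × 3.262 = 76.752 ly.

76.8 light years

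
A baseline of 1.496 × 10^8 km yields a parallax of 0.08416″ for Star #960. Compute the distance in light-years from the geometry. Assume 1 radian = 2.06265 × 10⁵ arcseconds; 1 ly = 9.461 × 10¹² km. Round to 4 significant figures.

θ = 0.08416″ = 0.08416/206265 = 4.0802 × 10^-7 rad.
d = B/θ = (1.496 × 10^8) / (4.0802 × 10^-7) = 3.6665 × 10^14 km = (3.6665 × 10^14) / (9.461 × 10^12) ly = 38.754 ly.

38.75 ly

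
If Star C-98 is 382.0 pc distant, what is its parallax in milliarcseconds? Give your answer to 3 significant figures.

p = 1/d = 1/382 = 0.0026178 arcsec.
= 0.0026178 × 1000 = 2.6178 mas.

2.62 mas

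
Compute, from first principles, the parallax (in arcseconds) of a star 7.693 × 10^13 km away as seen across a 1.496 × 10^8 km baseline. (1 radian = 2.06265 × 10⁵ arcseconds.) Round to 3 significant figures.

θ ≈ B/d = (1.496 × 10^8) / (7.693 × 10^13) = 1.9446 × 10^-6 rad.
In arcseconds: 1.9446 × 10^-6 × 206265 = 0.4011″.

0.401 arcsec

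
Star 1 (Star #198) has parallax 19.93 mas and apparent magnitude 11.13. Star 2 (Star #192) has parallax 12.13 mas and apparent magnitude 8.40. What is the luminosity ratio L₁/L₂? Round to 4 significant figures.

L₁/L₂ = 0.02997

d₁ = 1/p₁ = 1/0.01993″ = 50.176 pc; d₂ = 1/p₂ = 1/0.01213″ = 82.44 pc.
M₁ = m₁ − 5 log₁₀ d₁ + 5 = 11.13 − 8.5025 + 5 = 7.6275.
M₂ = 8.40 − 9.5807 + 5 = 3.8193.
L₁/L₂ = 10^(0.4(M₂ − M₁)) = 10^(0.4 × (-3.8082)) = 10^(-1.52328) = 0.029972.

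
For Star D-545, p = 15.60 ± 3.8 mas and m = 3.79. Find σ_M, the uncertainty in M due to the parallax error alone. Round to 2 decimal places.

σ_M = 0.53 mag

M = m − 5 log₁₀ d + 5 = m + 5 log₁₀ p + 5, so ∂M/∂p = 5/(p ln 10).
σ_M = (5/ln 10) · (σ_p/p) = 2.1715 × 3.8/15.60 = 2.1715 × 0.24359 = 0.52896.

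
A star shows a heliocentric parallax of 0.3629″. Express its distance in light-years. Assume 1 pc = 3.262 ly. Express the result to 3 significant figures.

8.99 light years

d = 1/p = 1/0.3629 = 2.7556 pc.
In light-years: 2.7556 × 3.262 = 8.9888 ly.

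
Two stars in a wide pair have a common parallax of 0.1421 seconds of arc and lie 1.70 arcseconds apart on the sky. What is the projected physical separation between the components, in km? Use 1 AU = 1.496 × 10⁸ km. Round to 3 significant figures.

1.79 × 10^9 km

d = 1/p = 1/0.1421″ = 7.0373 pc.
At distance d (pc), an angle of θ arcsec spans θ·d AU: s = 1.70 × 7.0373 = 11.963 AU.
= 11.963 × 1.496 × 10⁸ km = 1.7897 × 10^9 km.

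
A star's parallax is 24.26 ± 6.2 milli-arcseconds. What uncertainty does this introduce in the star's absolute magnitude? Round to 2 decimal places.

σ_M = 0.55 mag

M = m − 5 log₁₀ d + 5 = m + 5 log₁₀ p + 5, so ∂M/∂p = 5/(p ln 10).
σ_M = (5/ln 10) · (σ_p/p) = 2.1715 × 6.2/24.26 = 2.1715 × 0.25556 = 0.55495.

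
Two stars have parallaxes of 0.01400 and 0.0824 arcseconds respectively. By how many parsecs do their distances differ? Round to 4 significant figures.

59.29 pc

d_A = 1/0.01400″ = 71.429 pc; d_B = 1/0.08240″ = 12.136 pc.
|d_B − d_A| = |12.136 − 71.429| = 59.293 pc.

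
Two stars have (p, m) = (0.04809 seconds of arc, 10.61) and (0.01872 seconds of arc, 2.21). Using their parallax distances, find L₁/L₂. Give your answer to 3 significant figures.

L₁/L₂ = 6.61 × 10^-5

d₁ = 1/p₁ = 1/0.04809″ = 20.794 pc; d₂ = 1/p₂ = 1/0.01872″ = 53.419 pc.
M₁ = m₁ − 5 log₁₀ d₁ + 5 = 10.61 − 6.5897 + 5 = 9.0203.
M₂ = 2.21 − 8.6385 + 5 = -1.4285.
L₁/L₂ = 10^(0.4(M₂ − M₁)) = 10^(0.4 × (-10.4488)) = 10^(-4.17952) = 0.000066142.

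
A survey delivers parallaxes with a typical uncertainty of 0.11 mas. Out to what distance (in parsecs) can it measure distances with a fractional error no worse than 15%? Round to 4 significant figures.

σ_d/d = σ_p/p, so the condition is σ_p/p ≤ 0.15, i.e. p ≥ σ_p/0.15.
p_min = 0.11/0.15 = 0.73333 mas = 0.00073333 arcsec.
d_max = 1/p_min = 1/0.00073333 = 1363.6 pc.

1364 pc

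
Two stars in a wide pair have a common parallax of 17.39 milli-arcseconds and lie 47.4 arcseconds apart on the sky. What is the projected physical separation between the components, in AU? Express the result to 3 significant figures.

2730 AU

d = 1/p = 1/0.01739″ = 57.504 pc.
At distance d (pc), an angle of θ arcsec spans θ·d AU: s = 47.4 × 57.504 = 2725.7 AU.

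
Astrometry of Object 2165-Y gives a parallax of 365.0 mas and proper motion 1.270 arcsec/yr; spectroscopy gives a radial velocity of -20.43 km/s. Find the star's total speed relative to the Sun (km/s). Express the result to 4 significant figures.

d = 1/p = 1/0.3650″ = 2.7397 pc.
v_t = 4.740 μ d = 4.740 × 1.270 × 2.7397 = 16.492 km/s.
v = √(v_r² + v_t²) = √((-20.43)² + 16.492²) = √689.371 = 26.256 km/s.

26.26 km/s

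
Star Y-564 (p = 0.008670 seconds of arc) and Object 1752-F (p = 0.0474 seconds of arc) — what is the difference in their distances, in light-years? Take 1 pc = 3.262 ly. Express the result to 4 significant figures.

d_A = 1/0.008670″ = 115.34 pc; d_B = 1/0.04740″ = 21.097 pc.
|d_B − d_A| = |21.097 − 115.34| = 94.243 pc = 94.243 × 3.262 ly = 307.42 ly.

307.4 ly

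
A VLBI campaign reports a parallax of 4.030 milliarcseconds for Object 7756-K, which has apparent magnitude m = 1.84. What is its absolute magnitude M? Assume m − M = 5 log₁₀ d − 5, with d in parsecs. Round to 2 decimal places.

d = 1/p = 1/0.004030″ = 248.14 pc.
m − M = 5 log₁₀(248.14) − 5 = 11.9735 − 5 = 6.9735.
M = m − (m − M) = 1.84 − 6.9735 = -5.13.

M = -5.13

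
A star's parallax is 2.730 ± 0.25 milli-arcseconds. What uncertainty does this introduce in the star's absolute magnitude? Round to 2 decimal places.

σ_M = 0.20 mag

M = m − 5 log₁₀ d + 5 = m + 5 log₁₀ p + 5, so ∂M/∂p = 5/(p ln 10).
σ_M = (5/ln 10) · (σ_p/p) = 2.1715 × 0.25/2.730 = 2.1715 × 0.091575 = 0.19886.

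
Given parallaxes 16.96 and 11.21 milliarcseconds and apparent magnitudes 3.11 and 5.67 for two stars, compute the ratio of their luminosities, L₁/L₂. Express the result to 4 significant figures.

d₁ = 1/p₁ = 1/0.01696″ = 58.962 pc; d₂ = 1/p₂ = 1/0.01121″ = 89.206 pc.
M₁ = m₁ − 5 log₁₀ d₁ + 5 = 3.11 − 8.8529 + 5 = -0.7429.
M₂ = 5.67 − 9.7520 + 5 = 0.9180.
L₁/L₂ = 10^(0.4(M₂ − M₁)) = 10^(0.4 × 1.6609) = 10^0.66436 = 4.617.

L₁/L₂ = 4.617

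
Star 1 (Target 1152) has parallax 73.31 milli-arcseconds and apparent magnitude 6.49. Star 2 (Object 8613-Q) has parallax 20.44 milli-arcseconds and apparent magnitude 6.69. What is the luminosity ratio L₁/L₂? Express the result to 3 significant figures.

d₁ = 1/p₁ = 1/0.07331″ = 13.641 pc; d₂ = 1/p₂ = 1/0.02044″ = 48.924 pc.
M₁ = m₁ − 5 log₁₀ d₁ + 5 = 6.49 − 5.6742 + 5 = 5.8158.
M₂ = 6.69 − 8.4476 + 5 = 3.2424.
L₁/L₂ = 10^(0.4(M₂ − M₁)) = 10^(0.4 × (-2.5734)) = 10^(-1.02936) = 0.093463.

L₁/L₂ = 0.0935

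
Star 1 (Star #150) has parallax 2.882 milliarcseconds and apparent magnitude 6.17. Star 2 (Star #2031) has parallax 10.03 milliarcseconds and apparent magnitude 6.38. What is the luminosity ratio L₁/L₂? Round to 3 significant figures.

d₁ = 1/p₁ = 1/0.002882″ = 346.98 pc; d₂ = 1/p₂ = 1/0.01003″ = 99.701 pc.
M₁ = m₁ − 5 log₁₀ d₁ + 5 = 6.17 − 12.7015 + 5 = -1.5315.
M₂ = 6.38 − 9.9935 + 5 = 1.3865.
L₁/L₂ = 10^(0.4(M₂ − M₁)) = 10^(0.4 × 2.9180) = 10^1.16720 = 14.696.

L₁/L₂ = 14.7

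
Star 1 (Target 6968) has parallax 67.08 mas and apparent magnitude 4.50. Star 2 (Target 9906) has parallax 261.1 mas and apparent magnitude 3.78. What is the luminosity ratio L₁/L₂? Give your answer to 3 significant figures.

d₁ = 1/p₁ = 1/0.06708″ = 14.908 pc; d₂ = 1/p₂ = 1/0.2611″ = 3.83 pc.
M₁ = m₁ − 5 log₁₀ d₁ + 5 = 4.50 − 5.8671 + 5 = 3.6329.
M₂ = 3.78 − 2.9160 + 5 = 5.8640.
L₁/L₂ = 10^(0.4(M₂ − M₁)) = 10^(0.4 × 2.2311) = 10^0.89244 = 7.8062.

L₁/L₂ = 7.81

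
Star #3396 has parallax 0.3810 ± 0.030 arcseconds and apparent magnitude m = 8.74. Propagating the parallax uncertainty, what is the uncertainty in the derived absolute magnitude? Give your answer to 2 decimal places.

M = m − 5 log₁₀ d + 5 = m + 5 log₁₀ p + 5, so ∂M/∂p = 5/(p ln 10).
σ_M = (5/ln 10) · (σ_p/p) = 2.1715 × 0.030/0.3810 = 2.1715 × 0.07874 = 0.17098.

σ_M = 0.17 mag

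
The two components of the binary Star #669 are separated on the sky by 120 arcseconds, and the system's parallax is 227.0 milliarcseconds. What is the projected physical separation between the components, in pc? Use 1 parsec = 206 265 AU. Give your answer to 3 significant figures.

0.00256 pc

d = 1/p = 1/0.2270″ = 4.4053 pc.
At distance d (pc), an angle of θ arcsec spans θ·d AU: s = 120 × 4.4053 = 528.64 AU.
= 528.64 / 206265 = 0.0025629 pc.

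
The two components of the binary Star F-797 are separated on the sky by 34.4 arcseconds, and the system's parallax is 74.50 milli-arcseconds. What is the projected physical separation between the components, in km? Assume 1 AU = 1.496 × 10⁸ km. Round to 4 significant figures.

d = 1/p = 1/0.07450″ = 13.423 pc.
At distance d (pc), an angle of θ arcsec spans θ·d AU: s = 34.4 × 13.423 = 461.75 AU.
= 461.75 × 1.496 × 10⁸ km = 6.9078 × 10^10 km.

6.908 × 10^10 km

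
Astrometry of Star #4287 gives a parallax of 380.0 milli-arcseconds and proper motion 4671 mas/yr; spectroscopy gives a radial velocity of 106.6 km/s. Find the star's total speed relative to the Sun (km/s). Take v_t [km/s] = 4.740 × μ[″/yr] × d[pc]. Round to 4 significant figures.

d = 1/p = 1/0.3800″ = 2.6316 pc.
μ = 4671 mas/yr = 4.671 ″/yr.
v_t = 4.740 μ d = 4.740 × 4.671 × 2.6316 = 58.265 km/s.
v = √(v_r² + v_t²) = √(106.6² + 58.265²) = √14758.4 = 121.48 km/s.

121.5 km/s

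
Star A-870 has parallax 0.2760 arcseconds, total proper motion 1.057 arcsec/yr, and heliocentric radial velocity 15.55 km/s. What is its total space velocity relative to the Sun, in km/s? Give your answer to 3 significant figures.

d = 1/p = 1/0.2760″ = 3.6232 pc.
v_t = 4.740 μ d = 4.740 × 1.057 × 3.6232 = 18.153 km/s.
v = √(v_r² + v_t²) = √(15.55² + 18.153²) = √571.334 = 23.903 km/s.

23.9 km/s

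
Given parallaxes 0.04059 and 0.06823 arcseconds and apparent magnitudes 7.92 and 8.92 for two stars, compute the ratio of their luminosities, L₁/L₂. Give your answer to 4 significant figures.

d₁ = 1/p₁ = 1/0.04059″ = 24.637 pc; d₂ = 1/p₂ = 1/0.06823″ = 14.656 pc.
M₁ = m₁ − 5 log₁₀ d₁ + 5 = 7.92 − 6.9579 + 5 = 5.9621.
M₂ = 8.92 − 5.8301 + 5 = 8.0899.
L₁/L₂ = 10^(0.4(M₂ − M₁)) = 10^(0.4 × 2.1278) = 10^0.85112 = 7.0977.

L₁/L₂ = 7.098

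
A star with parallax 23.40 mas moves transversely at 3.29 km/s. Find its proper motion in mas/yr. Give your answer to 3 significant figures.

16.2 mas/yr

d = 1/p = 1/0.02340″ = 42.735 pc.
μ = v_t / (4.74 d) = 3.29 / (4.74 × 42.735) = 3.29 / 202.56 = 0.016242 ″/yr = 16.242 mas/yr.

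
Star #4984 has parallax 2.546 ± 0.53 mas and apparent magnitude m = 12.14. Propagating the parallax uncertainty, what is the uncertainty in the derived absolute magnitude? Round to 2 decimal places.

σ_M = 0.45 mag

M = m − 5 log₁₀ d + 5 = m + 5 log₁₀ p + 5, so ∂M/∂p = 5/(p ln 10).
σ_M = (5/ln 10) · (σ_p/p) = 2.1715 × 0.53/2.546 = 2.1715 × 0.20817 = 0.45204.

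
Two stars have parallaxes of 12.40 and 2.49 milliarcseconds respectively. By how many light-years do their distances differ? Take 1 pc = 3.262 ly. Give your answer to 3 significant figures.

1050 ly

d_A = 1/0.01240″ = 80.645 pc; d_B = 1/0.002490″ = 401.61 pc.
|d_B − d_A| = |401.61 − 80.645| = 320.97 pc = 320.97 × 3.262 ly = 1047 ly.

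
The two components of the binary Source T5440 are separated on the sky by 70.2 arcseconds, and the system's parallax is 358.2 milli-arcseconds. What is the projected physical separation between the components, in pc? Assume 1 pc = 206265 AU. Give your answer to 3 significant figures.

0.000950 pc

d = 1/p = 1/0.3582″ = 2.7917 pc.
At distance d (pc), an angle of θ arcsec spans θ·d AU: s = 70.2 × 2.7917 = 195.98 AU.
= 195.98 / 206265 = 0.00095014 pc.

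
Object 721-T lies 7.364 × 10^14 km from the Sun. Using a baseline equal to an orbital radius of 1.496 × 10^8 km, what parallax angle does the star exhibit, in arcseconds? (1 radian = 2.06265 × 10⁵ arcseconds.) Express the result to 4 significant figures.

θ ≈ B/d = (1.496 × 10^8) / (7.364 × 10^14) = 2.0315 × 10^-7 rad.
In arcseconds: 2.0315 × 10^-7 × 206265 = 0.041903″.

0.04190 arcsec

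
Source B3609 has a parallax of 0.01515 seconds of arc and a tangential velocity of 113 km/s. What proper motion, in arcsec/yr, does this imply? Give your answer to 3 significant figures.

d = 1/p = 1/0.01515″ = 66.007 pc.
μ = v_t / (4.74 d) = 113 / (4.74 × 66.007) = 113 / 312.87 = 0.36117 ″/yr.

0.361 arcsec/yr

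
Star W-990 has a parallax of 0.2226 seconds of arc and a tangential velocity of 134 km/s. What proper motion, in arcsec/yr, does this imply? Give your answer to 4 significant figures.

6.293 arcsec/yr

d = 1/p = 1/0.2226″ = 4.4924 pc.
μ = v_t / (4.74 d) = 134 / (4.74 × 4.4924) = 134 / 21.294 = 6.2929 ″/yr.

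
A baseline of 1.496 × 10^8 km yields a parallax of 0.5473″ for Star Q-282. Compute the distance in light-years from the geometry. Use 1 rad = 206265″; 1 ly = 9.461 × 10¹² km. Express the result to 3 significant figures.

θ = 0.5473″ = 0.5473/206265 = 2.6534 × 10^-6 rad.
d = B/θ = (1.496 × 10^8) / (2.6534 × 10^-6) = 5.6380 × 10^13 km = (5.6380 × 10^13) / (9.461 × 10^12) ly = 5.9592 ly.

5.96 ly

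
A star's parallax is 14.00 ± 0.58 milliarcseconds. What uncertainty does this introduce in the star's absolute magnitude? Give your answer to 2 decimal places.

σ_M = 0.09 mag

M = m − 5 log₁₀ d + 5 = m + 5 log₁₀ p + 5, so ∂M/∂p = 5/(p ln 10).
σ_M = (5/ln 10) · (σ_p/p) = 2.1715 × 0.58/14.00 = 2.1715 × 0.041429 = 0.089963.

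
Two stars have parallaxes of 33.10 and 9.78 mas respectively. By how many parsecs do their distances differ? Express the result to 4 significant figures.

72.04 pc

d_A = 1/0.03310″ = 30.211 pc; d_B = 1/0.009780″ = 102.25 pc.
|d_B − d_A| = |102.25 − 30.211| = 72.039 pc.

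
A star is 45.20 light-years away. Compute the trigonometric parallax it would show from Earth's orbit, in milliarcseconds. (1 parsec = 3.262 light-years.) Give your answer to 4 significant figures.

72.17 mas

d = 45.20 ly ÷ 3.262 = 13.857 pc.
p = 1/d = 1/13.857 = 0.072166 arcsec.
= 0.072166 × 1000 = 72.166 mas.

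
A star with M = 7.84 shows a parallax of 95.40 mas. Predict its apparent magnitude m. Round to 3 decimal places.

d = 1/p = 1/0.09540″ = 10.482 pc.
m − M = 5 log₁₀ d − 5 = 5 log₁₀(10.482) − 5 = 5.1022 − 5 = 0.1022.
m = M + (m − M) = 7.84 + 0.1022 = 7.942.

m = 7.942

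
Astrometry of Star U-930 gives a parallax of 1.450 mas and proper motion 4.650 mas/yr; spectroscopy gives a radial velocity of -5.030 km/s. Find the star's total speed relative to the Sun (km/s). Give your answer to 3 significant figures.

d = 1/p = 1/0.001450″ = 689.66 pc.
μ = 4.650 mas/yr = 0.004650 ″/yr.
v_t = 4.740 μ d = 4.740 × 0.004650 × 689.66 = 15.201 km/s.
v = √(v_r² + v_t²) = √((-5.030)² + 15.201²) = √256.371 = 16.012 km/s.

16.0 km/s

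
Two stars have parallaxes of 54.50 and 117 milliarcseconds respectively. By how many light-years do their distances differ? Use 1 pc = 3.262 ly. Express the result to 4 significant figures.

d_A = 1/0.05450″ = 18.349 pc; d_B = 1/0.1170″ = 8.547 pc.
|d_B − d_A| = |8.547 − 18.349| = 9.802 pc = 9.802 × 3.262 ly = 31.974 ly.

31.97 ly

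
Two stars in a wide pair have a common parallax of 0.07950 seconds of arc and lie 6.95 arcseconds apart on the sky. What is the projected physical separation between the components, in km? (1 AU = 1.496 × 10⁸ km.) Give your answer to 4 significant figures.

d = 1/p = 1/0.07950″ = 12.579 pc.
At distance d (pc), an angle of θ arcsec spans θ·d AU: s = 6.95 × 12.579 = 87.424 AU.
= 87.424 × 1.496 × 10⁸ km = 1.3079 × 10^10 km.

1.308 × 10^10 km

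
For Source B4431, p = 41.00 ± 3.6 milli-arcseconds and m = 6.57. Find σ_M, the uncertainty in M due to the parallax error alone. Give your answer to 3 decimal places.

M = m − 5 log₁₀ d + 5 = m + 5 log₁₀ p + 5, so ∂M/∂p = 5/(p ln 10).
σ_M = (5/ln 10) · (σ_p/p) = 2.1715 × 3.6/41.00 = 2.1715 × 0.087805 = 0.19067.

σ_M = 0.191 mag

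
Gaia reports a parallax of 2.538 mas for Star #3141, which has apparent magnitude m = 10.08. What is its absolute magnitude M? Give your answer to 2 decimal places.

d = 1/p = 1/0.002538″ = 394.01 pc.
m − M = 5 log₁₀(394.01) − 5 = 12.9775 − 5 = 7.9775.
M = m − (m − M) = 10.08 − 7.9775 = 2.10.

M = 2.10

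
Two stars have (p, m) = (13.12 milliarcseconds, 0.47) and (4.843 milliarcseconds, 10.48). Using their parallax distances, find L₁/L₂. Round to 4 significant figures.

d₁ = 1/p₁ = 1/0.01312″ = 76.22 pc; d₂ = 1/p₂ = 1/0.004843″ = 206.48 pc.
M₁ = m₁ − 5 log₁₀ d₁ + 5 = 0.47 − 9.4103 + 5 = -3.9403.
M₂ = 10.48 − 11.5744 + 5 = 3.9056.
L₁/L₂ = 10^(0.4(M₂ − M₁)) = 10^(0.4 × 7.8459) = 10^3.13836 = 1375.2.

L₁/L₂ = 1375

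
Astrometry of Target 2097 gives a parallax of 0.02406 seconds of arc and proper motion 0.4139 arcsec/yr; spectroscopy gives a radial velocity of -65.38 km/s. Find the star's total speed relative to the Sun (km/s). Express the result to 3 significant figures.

d = 1/p = 1/0.02406″ = 41.563 pc.
v_t = 4.740 μ d = 4.740 × 0.4139 × 41.563 = 81.542 km/s.
v = √(v_r² + v_t²) = √((-65.38)² + 81.542²) = √10923.6 = 104.52 km/s.

105 km/s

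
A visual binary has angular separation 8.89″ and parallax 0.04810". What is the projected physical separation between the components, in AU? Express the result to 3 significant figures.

d = 1/p = 1/0.04810″ = 20.79 pc.
At distance d (pc), an angle of θ arcsec spans θ·d AU: s = 8.89 × 20.79 = 184.82 AU.

185 AU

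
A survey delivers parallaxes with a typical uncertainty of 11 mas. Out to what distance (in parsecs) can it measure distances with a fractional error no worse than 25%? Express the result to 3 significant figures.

22.7 pc

σ_d/d = σ_p/p, so the condition is σ_p/p ≤ 0.25, i.e. p ≥ σ_p/0.25.
p_min = 11/0.25 = 44 mas = 0.044 arcsec.
d_max = 1/p_min = 1/0.044 = 22.727 pc.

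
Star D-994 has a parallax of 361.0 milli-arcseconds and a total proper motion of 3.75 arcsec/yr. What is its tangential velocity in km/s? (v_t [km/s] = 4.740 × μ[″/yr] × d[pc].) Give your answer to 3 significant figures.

49.2 km/s

d = 1/p = 1/0.3610″ = 2.7701 pc.
v_t = 4.74 × μ × d = 4.74 × 3.75 × 2.7701 = 49.239 km/s.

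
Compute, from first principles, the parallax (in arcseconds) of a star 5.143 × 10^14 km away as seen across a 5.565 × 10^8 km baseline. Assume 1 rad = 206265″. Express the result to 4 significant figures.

0.2232 arcsec

θ ≈ B/d = (5.565 × 10^8) / (5.143 × 10^14) = 1.0821 × 10^-6 rad.
In arcseconds: 1.0821 × 10^-6 × 206265 = 0.2232″.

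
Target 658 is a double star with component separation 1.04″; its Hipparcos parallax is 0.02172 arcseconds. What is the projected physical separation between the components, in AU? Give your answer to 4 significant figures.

d = 1/p = 1/0.02172″ = 46.041 pc.
At distance d (pc), an angle of θ arcsec spans θ·d AU: s = 1.04 × 46.041 = 47.883 AU.

47.88 AU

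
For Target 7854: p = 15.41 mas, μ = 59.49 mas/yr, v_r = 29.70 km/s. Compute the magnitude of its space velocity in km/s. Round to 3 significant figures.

34.9 km/s

d = 1/p = 1/0.01541″ = 64.893 pc.
μ = 59.49 mas/yr = 0.05949 ″/yr.
v_t = 4.740 μ d = 4.740 × 0.05949 × 64.893 = 18.299 km/s.
v = √(v_r² + v_t²) = √(29.70² + 18.299²) = √1216.94 = 34.885 km/s.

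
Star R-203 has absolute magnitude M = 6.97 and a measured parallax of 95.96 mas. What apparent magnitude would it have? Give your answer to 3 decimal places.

m = 7.060

d = 1/p = 1/0.09596″ = 10.421 pc.
m − M = 5 log₁₀ d − 5 = 5 log₁₀(10.421) − 5 = 5.0895 − 5 = 0.0895.
m = M + (m − M) = 6.97 + 0.0895 = 7.060.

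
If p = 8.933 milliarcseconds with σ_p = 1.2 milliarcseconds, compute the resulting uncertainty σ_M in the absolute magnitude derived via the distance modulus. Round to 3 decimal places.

M = m − 5 log₁₀ d + 5 = m + 5 log₁₀ p + 5, so ∂M/∂p = 5/(p ln 10).
σ_M = (5/ln 10) · (σ_p/p) = 2.1715 × 1.2/8.933 = 2.1715 × 0.13433 = 0.2917.

σ_M = 0.292 mag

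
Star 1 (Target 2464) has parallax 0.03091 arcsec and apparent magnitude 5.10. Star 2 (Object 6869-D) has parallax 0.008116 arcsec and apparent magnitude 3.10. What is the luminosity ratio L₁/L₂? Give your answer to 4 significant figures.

L₁/L₂ = 0.01093

d₁ = 1/p₁ = 1/0.03091″ = 32.352 pc; d₂ = 1/p₂ = 1/0.008116″ = 123.21 pc.
M₁ = m₁ − 5 log₁₀ d₁ + 5 = 5.10 − 7.5495 + 5 = 2.5505.
M₂ = 3.10 − 10.4532 + 5 = -2.3532.
L₁/L₂ = 10^(0.4(M₂ − M₁)) = 10^(0.4 × (-4.9037)) = 10^(-1.96148) = 0.010927.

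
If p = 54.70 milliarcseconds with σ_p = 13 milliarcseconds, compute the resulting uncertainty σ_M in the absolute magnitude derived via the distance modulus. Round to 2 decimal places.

M = m − 5 log₁₀ d + 5 = m + 5 log₁₀ p + 5, so ∂M/∂p = 5/(p ln 10).
σ_M = (5/ln 10) · (σ_p/p) = 2.1715 × 13/54.70 = 2.1715 × 0.23766 = 0.51608.

σ_M = 0.52 mag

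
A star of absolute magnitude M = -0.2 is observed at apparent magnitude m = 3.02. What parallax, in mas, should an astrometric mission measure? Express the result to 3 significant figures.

m − M = 3.02 − (-0.2) = 3.22.
d = 10^((m−M)/5 + 1) = 10^1.644 = 44.055 pc.
p = 1/d = 1/44.055 = 0.022699 arcsec = 22.699 mas.

22.7 mas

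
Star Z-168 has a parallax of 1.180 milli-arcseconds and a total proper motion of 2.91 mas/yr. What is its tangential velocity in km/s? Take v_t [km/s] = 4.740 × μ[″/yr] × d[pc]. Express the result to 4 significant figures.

d = 1/p = 1/0.001180″ = 847.46 pc.
μ = 2.91 mas/yr = 0.00291 ″/yr.
v_t = 4.74 × μ × d = 4.74 × 0.00291 × 847.46 = 11.689 km/s.

11.69 km/s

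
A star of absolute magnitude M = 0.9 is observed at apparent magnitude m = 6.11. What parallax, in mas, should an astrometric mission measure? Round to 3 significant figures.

m − M = 6.11 − 0.9 = 5.21.
d = 10^((m−M)/5 + 1) = 10^2.042 = 110.15 pc.
p = 1/d = 1/110.15 = 0.0090785 arcsec = 9.0785 mas.

9.08 mas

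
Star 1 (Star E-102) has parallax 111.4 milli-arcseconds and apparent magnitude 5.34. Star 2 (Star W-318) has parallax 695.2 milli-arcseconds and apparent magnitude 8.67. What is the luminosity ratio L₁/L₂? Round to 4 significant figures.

d₁ = 1/p₁ = 1/0.1114″ = 8.9767 pc; d₂ = 1/p₂ = 1/0.6952″ = 1.4384 pc.
M₁ = m₁ − 5 log₁₀ d₁ + 5 = 5.34 − 4.7656 + 5 = 5.5744.
M₂ = 8.67 − 0.7894 + 5 = 12.8806.
L₁/L₂ = 10^(0.4(M₂ − M₁)) = 10^(0.4 × 7.3062) = 10^2.92248 = 836.53.

L₁/L₂ = 836.5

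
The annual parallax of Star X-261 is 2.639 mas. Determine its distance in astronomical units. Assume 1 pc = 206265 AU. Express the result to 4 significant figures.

7.816 × 10^7 AU

p = 2.639 mas = 0.002639 arcsec.
d = 1/p = 1/0.002639 = 378.93 pc.
In AU: 378.93 × 206265 = 7.8160 × 10^7 AU.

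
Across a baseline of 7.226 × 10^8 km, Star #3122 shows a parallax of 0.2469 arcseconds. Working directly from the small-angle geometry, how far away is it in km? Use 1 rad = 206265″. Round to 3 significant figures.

θ = 0.2469″ = 0.2469/206265 = 1.1970 × 10^-6 rad.
d = B/θ = (7.226 × 10^8) / (1.1970 × 10^-6) = 6.0368 × 10^14 km.

6.04 × 10^14 km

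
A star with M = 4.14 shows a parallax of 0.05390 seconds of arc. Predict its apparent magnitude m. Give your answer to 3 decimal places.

d = 1/p = 1/0.05390″ = 18.553 pc.
m − M = 5 log₁₀ d − 5 = 5 log₁₀(18.553) − 5 = 6.3421 − 5 = 1.3421.
m = M + (m − M) = 4.14 + 1.3421 = 5.482.

m = 5.482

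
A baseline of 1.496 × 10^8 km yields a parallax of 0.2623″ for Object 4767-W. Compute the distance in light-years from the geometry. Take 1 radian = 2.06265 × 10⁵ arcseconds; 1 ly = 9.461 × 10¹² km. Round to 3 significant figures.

12.4 ly

θ = 0.2623″ = 0.2623/206265 = 1.2717 × 10^-6 rad.
d = B/θ = (1.496 × 10^8) / (1.2717 × 10^-6) = 1.1764 × 10^14 km = (1.1764 × 10^14) / (9.461 × 10^12) ly = 12.434 ly.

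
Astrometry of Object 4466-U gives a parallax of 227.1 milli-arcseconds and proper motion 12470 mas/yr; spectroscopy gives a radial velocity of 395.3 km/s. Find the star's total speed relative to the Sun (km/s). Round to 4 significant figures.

473.3 km/s

d = 1/p = 1/0.2271″ = 4.4033 pc.
μ = 12470 mas/yr = 12.47 ″/yr.
v_t = 4.740 μ d = 4.740 × 12.47 × 4.4033 = 260.27 km/s.
v = √(v_r² + v_t²) = √(395.3² + 260.27²) = √224003 = 473.29 km/s.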